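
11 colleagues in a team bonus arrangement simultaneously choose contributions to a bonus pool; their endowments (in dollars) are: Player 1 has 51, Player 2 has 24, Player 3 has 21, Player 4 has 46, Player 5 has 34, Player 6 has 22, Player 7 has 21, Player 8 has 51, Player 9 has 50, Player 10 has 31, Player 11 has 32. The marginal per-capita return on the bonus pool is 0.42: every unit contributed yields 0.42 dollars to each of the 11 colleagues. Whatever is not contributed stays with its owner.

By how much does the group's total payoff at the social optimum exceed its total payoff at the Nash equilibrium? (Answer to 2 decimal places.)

1386.46 dollars

The private return per contributed unit is 0.42 < 1 for everyone, so the Nash equilibrium is zero contribution and the group total is Σ E_j = 51 + 24 + 21 + 46 + 34 + 22 + 21 + 51 + 50 + 31 + 32 = 383.
Each contributed unit returns 4.620 to the group, so the social optimum is full contribution by everyone: group total = 4.620 × 383 = 1769.46.
Efficiency loss = (4.620 − 1) × 383 = 1386.46.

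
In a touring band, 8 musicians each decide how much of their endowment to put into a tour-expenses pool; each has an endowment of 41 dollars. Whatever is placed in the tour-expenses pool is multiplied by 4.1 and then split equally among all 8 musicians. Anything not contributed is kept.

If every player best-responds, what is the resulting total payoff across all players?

Each contributed unit returns 4.1/8 = 0.5125 to its contributor — below 1 — so contributing 0 is dominant for every player. At the Nash equilibrium everyone keeps their 41, and the group total is 8 × 41 = 328.

328.00 dollars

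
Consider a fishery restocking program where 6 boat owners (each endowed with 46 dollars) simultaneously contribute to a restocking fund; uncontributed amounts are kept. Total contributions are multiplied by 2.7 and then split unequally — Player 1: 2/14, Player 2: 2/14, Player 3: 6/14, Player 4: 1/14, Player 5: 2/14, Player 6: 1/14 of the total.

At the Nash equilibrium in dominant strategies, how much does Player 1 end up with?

63.74 dollars

Each unit j contributes comes back to j as 2.7 × (j's share), so j prefers to contribute only if that share exceeds 1/2.7 = 0.3704; otherwise keeping the unit dominates.
Only Player 3 (6/14) clears that bar, contributing 46; the remaining 5 contribute 0. Total contributed: 46.
Player 1 keeps 46 and receives 2.7 × 46 × 2/14 = 17.74 from the restocking fund, for a payoff of 63.74.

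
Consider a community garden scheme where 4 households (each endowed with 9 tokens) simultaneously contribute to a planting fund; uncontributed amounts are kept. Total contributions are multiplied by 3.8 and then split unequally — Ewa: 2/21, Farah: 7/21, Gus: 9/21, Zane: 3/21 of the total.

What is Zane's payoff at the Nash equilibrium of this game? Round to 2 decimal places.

Each unit j contributes comes back to j as 3.8 × (j's share), so j prefers to contribute only if that share exceeds 1/3.8 = 0.2632; otherwise keeping the unit dominates.
Farah and Gus are above the threshold, contributing 9 each; the remaining 2 contribute 0. Total contributed: 18.
Zane keeps 9 and receives 3.8 × 18 × 3/21 = 9.77 from the planting fund, for a payoff of 18.77.

18.77 tokens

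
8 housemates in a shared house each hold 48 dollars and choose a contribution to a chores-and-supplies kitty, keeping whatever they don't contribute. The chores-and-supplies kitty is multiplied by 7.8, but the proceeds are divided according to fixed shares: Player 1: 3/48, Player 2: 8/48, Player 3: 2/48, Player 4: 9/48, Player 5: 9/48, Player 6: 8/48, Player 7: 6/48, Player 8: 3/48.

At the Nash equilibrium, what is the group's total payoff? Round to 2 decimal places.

For player j, contributing a unit is worthwhile iff 7.8 × (j's share) ≥ 1, i.e. iff j's share is at least 0.1282.
Player 2, Player 4, Player 5 and Player 6 clear that bar, contributing 48 each; the remaining 4 contribute 0. Total contributed: 192.
The chores-and-supplies kitty pays out 7.8 × 192 = 1497.60 in total (split across the unequal shares, but the aggregate is all that matters for the group sum).
The 4 free-riders keep 48 each, adding 192. Group total = 192 + 1497.60 = 1689.60.

1689.60 dollars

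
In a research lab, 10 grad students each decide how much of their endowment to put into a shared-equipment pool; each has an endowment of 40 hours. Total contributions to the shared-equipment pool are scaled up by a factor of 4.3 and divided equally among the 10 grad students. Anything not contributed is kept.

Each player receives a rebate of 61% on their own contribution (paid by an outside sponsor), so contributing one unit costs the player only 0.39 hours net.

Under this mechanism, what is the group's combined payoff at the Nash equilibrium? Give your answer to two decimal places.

Under the mechanism each unit contributed yields (4.3/10) / 0.39 = 1.1026 back to its contributor per unit of net cost, which exceeds 1, making full contribution the dominant choice for everyone.
So the Nash equilibrium is full contribution by all 10; the group earns 10 × (40 × 0.61 + 4.3 × 40) = 1964.00.

1964.00 hours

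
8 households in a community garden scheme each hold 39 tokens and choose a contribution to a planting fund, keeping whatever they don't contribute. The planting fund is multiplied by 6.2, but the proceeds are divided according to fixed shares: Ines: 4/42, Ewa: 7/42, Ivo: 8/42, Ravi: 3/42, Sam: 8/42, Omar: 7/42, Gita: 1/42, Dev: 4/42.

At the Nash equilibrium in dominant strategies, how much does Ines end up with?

131.11 tokens

For player j, contributing a unit is worthwhile iff 6.2 × (j's share) ≥ 1, i.e. iff j's share is at least 0.1613.
The shares above 0.1613 belong to Ewa, Ivo, Sam and Omar, contributing 39 each; the remaining 4 contribute 0. Total contributed: 156.
Ines keeps 39 and receives 6.2 × 156 × 4/42 = 92.11 from the planting fund, for a payoff of 131.11.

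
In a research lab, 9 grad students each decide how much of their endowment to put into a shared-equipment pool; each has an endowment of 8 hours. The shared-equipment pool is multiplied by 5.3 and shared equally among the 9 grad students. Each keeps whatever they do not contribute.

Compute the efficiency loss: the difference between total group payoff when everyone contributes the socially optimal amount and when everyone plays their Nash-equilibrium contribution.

Each contributed unit returns 5.3/9 = 0.5889 to its contributor — below 1 — so contributing 0 is dominant for every player. At the Nash equilibrium everyone keeps their 8, and the group total is 9 × 8 = 72.
Each contributed unit returns 5.300 to the group as a whole (0.5889 to each of 9 players), which exceeds 1, so the social optimum is full contribution: group total = 5.300 × 72 = 381.60.
Efficiency loss = 381.60 − 72 = 309.60.

309.60 hours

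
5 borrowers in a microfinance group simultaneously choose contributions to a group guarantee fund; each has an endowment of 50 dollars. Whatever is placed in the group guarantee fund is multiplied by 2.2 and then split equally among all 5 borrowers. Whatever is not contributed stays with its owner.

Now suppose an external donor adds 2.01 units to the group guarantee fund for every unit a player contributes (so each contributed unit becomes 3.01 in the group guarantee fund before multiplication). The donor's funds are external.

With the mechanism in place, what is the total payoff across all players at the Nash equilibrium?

1655.50 dollars

With the mechanism, a contributed unit returns 2.2 × 3.01 / 5 = 1.3244 per unit of net cost to the contributor — now above 1 — so contributing fully is weakly dominant for every player.
So the Nash equilibrium is full contribution by all 5; the group earns 2.2 × 3.01 × 250 = 1655.50.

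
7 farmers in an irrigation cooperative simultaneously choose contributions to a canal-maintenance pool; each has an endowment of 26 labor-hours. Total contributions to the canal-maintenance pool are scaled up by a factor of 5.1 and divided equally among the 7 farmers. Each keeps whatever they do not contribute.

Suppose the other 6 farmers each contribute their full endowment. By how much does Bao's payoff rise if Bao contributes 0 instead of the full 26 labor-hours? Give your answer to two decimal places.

Switching from a contribution of 26 to 0 lets Bao keep an extra 26 labor-hours, but lowers the canal-maintenance pool by 26, which costs Bao their own share of that drop: 5.1/7 × 26 = 18.94.
Net gain = 26 − 18.94 = 7.06. The private return per contributed unit (0.7286) is below 1, so free-riding is indeed the best response regardless of what the others do.

7.06 labor-hours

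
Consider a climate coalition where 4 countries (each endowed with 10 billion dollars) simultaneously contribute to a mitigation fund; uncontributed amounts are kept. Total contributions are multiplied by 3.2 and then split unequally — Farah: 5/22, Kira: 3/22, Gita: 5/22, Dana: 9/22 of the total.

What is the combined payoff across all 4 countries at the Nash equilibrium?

A player with share s gets back 3.2·s per unit contributed, so full contribution is dominant for anyone with s > 1/3.2 = 0.3125 and zero contribution is dominant for anyone below.
The only share above 0.3125 is Dana's 9/22, contributing 10; the remaining 3 contribute 0. Total contributed: 10.
The mitigation fund pays out 3.2 × 10 = 32.00 in total (split across the unequal shares, but the aggregate is all that matters for the group sum).
The 3 free-riders keep 10 each, adding 30. Group total = 30 + 32.00 = 62.00.

62.00 billion dollars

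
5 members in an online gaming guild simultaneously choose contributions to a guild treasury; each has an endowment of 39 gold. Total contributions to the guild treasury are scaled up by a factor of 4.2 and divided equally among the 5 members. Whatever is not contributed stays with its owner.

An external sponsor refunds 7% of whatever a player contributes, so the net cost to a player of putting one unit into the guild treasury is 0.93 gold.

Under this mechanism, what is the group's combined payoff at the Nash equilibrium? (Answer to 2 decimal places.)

195.00 gold

With the mechanism, a contributed unit returns (4.2/5) / 0.93 = 0.9032 per unit of net cost — still below 1 — so contributing 0 remains dominant for every player.
Everyone keeps their endowment and the group total is 5 × 39 = 195.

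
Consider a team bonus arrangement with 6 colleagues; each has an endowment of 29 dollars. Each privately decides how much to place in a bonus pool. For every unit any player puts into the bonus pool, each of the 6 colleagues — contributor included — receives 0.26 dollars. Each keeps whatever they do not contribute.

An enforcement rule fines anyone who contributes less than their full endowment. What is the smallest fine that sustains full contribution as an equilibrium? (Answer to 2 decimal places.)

21.46 dollars

Given the others contribute fully, the best deviation is to contribute 0 (any partial contribution still incurs the fine and gives up units whose private return 0.26 is below 1).
Deviating from 29 to 0 saves 29 dollars but forfeits the deviator's share of the drop in the bonus pool: 0.26 × 29 = 7.54.
So the deviation gain is 29 − 7.54 = 21.46, and the fine must be at least 21.46 dollars to wipe it out.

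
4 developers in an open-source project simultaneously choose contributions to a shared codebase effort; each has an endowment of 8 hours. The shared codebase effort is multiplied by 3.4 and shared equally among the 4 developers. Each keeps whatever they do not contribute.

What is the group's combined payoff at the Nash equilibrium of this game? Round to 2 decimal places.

32.00 hours

Each contributed unit returns 3.4/4 = 0.8500 to its contributor — below 1 — so contributing 0 is dominant for every player. At the Nash equilibrium everyone keeps their 8, and the group total is 4 × 8 = 32.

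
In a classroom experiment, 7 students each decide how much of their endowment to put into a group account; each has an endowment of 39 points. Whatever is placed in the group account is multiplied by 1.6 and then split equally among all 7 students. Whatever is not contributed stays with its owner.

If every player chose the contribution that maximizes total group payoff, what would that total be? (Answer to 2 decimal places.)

Each contributed unit returns 1.600 to the group as a whole (0.2286 to each of 7 players), which exceeds 1, so the social optimum is full contribution: group total = 1.600 × 273 = 436.80.

436.80 points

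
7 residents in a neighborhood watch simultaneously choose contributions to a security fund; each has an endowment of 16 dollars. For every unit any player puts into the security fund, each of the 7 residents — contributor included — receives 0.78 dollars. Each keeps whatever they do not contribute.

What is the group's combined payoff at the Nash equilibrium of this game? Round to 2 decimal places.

112.00 dollars

The private return per contributed unit is 0.78 < 1, so contributing 0 is dominant for every player. At the Nash equilibrium everyone keeps their 16, and the group total is 7 × 16 = 112.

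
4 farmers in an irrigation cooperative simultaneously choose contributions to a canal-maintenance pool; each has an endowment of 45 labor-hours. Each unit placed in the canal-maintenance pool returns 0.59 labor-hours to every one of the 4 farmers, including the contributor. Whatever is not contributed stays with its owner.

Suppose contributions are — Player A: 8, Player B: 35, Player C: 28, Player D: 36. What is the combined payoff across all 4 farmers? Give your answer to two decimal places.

325.52 labor-hours

Total contributed: 8 + 35 + 28 + 36 = 107; total kept: 4 × 45 − 107 = 73.
The canal-maintenance pool pays out 0.59 × 4 × 107 = 252.52 in aggregate.
Group total = 73 + 252.52 = 325.52.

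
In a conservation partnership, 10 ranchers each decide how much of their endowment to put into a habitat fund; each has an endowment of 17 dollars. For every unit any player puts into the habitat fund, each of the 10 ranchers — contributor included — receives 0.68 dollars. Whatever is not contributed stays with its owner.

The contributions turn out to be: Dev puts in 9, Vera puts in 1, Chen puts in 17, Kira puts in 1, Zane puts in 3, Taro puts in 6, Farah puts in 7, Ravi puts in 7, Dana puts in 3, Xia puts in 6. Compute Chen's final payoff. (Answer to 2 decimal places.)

40.80 dollars

Total contributed: 9 + 1 + 17 + 1 + 3 + 6 + 7 + 7 + 3 + 6 = 60.
Each receives 0.68 × 60 = 40.80 from the habitat fund.
Chen keeps 17 − 17 = 0, so Chen's payoff is 0 + 40.80 = 40.80.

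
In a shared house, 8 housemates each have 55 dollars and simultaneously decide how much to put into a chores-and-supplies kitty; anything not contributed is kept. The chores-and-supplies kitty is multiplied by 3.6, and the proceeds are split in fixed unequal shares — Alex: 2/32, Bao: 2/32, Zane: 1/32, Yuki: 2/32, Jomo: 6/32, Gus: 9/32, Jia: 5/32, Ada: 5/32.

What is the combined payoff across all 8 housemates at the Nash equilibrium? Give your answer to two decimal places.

583.00 dollars

Player j's private return per contributed unit is 3.6 × (j's share). Contributing is weakly dominant for j when that share is at least 1/3.6 = 0.2778, and contributing 0 is dominant otherwise.
Only Gus (9/32) clears that bar, contributing 55; the remaining 7 contribute 0. Total contributed: 55.
The chores-and-supplies kitty pays out 3.6 × 55 = 198.00 in total (split across the unequal shares, but the aggregate is all that matters for the group sum).
The 7 free-riders keep 55 each, adding 385. Group total = 385 + 198.00 = 583.00.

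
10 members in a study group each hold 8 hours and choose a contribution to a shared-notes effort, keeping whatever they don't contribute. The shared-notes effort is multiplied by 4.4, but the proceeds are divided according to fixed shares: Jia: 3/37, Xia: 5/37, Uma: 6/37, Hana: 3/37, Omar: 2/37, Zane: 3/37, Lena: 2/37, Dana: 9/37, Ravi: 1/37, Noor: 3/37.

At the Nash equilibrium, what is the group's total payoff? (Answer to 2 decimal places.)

A player with share s gets back 4.4·s per unit contributed, so full contribution is dominant for anyone with s > 1/4.4 = 0.2273 and zero contribution is dominant for anyone below.
The only share above 0.2273 is Dana's 9/37, contributing 8; the remaining 9 contribute 0. Total contributed: 8.
The shared-notes effort pays out 4.4 × 8 = 35.20 in total (split across the unequal shares, but the aggregate is all that matters for the group sum).
The 9 free-riders keep 8 each, adding 72. Group total = 72 + 35.20 = 107.20.

107.20 hours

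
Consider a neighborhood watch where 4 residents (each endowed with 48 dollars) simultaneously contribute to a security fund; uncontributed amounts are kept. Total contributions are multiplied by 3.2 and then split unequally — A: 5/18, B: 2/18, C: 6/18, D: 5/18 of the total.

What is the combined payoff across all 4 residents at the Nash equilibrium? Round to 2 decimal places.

Player j's private return per contributed unit is 3.2 × (j's share). Contributing is weakly dominant for j when that share is at least 1/3.2 = 0.3125, and contributing 0 is dominant otherwise.
The only share above 0.3125 is C's 6/18, contributing 48; the remaining 3 contribute 0. Total contributed: 48.
The security fund pays out 3.2 × 48 = 153.60 in total (split across the unequal shares, but the aggregate is all that matters for the group sum).
The 3 free-riders keep 48 each, adding 144. Group total = 144 + 153.60 = 297.60.

297.60 dollars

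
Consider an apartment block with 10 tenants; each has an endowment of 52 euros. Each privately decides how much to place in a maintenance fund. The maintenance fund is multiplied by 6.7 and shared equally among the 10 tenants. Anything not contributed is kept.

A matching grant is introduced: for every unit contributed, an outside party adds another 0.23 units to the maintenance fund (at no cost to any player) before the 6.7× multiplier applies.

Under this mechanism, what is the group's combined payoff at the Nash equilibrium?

520.00 euros

With the mechanism, a contributed unit returns 6.7 × 1.23 / 10 = 0.8241 per unit of net cost — still below 1 — so contributing 0 remains dominant for every player.
At the Nash equilibrium no one contributes; group total payoff = 10 × 52 = 520.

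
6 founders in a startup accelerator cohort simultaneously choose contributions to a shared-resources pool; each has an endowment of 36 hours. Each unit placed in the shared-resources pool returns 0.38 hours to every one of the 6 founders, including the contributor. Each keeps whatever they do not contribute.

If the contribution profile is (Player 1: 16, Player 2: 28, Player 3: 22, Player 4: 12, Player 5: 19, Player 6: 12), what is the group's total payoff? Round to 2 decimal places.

Total contributed: 16 + 28 + 22 + 12 + 19 + 12 = 109; total kept: 6 × 36 − 109 = 107.
The shared-resources pool pays out 0.38 × 6 × 109 = 248.52 in aggregate.
Group total = 107 + 248.52 = 355.52.

355.52 hours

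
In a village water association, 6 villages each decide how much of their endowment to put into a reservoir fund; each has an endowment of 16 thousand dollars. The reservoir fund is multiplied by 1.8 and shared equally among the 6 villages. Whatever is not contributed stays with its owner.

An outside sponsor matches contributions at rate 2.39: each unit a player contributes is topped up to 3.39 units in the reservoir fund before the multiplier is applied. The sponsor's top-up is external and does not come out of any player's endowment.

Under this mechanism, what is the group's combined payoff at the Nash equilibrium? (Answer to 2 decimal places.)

The effective private return per unit is now 1.8 × 3.39 / 6 = 1.0170 > 1, so every player's dominant strategy flips to full contribution.
So the Nash equilibrium is full contribution by all 6; the group earns 1.8 × 3.39 × 96 = 585.79.

585.79 thousand dollars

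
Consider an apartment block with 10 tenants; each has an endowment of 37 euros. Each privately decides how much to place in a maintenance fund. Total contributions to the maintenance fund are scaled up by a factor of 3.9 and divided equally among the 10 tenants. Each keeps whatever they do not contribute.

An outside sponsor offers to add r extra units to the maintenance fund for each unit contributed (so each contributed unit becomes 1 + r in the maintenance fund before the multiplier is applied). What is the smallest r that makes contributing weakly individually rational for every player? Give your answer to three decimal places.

1.564

With matching at rate r, one contributed unit becomes (1 + r) in the maintenance fund and returns 3.9 × (1 + r) / 10 to the contributor.
Setting this equal to 1: 1 + r = 10/3.9 = 2.5641.
So the minimum matching rate is r = 2.5641 − 1 = 1.564.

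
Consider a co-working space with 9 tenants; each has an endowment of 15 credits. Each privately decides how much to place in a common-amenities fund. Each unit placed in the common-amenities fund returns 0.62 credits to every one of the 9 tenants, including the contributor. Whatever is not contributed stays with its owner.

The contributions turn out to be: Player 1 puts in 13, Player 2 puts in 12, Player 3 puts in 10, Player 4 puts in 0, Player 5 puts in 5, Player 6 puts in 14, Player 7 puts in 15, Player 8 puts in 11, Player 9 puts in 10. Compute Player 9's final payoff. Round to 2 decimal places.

Total contributed: 13 + 12 + 10 + 0 + 5 + 14 + 15 + 11 + 10 = 90.
Each receives 0.62 × 90 = 55.80 from the common-amenities fund.
Player 9 keeps 15 − 10 = 5, so Player 9's payoff is 5 + 55.80 = 60.80.

60.80 credits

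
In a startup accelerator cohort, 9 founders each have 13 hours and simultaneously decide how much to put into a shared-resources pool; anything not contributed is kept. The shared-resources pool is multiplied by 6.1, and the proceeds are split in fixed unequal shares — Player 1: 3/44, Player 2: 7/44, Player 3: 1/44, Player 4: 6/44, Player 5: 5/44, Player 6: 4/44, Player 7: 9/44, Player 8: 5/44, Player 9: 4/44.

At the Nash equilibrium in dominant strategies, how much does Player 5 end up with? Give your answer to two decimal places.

Player j's private return per contributed unit is 6.1 × (j's share). Contributing is weakly dominant for j when that share is at least 1/6.1 = 0.1639, and contributing 0 is dominant otherwise.
Player 7 alone (share 9/44) is above the threshold, contributing 13; the remaining 8 contribute 0. Total contributed: 13.
Player 5 keeps 13 and receives 6.1 × 13 × 5/44 = 9.01 from the shared-resources pool, for a payoff of 22.01.

22.01 hours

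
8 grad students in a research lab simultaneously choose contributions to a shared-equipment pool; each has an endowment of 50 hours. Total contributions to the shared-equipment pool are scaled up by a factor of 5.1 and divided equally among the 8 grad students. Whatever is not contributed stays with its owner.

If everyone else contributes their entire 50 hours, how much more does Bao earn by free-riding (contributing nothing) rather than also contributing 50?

18.13 hours

Switching from a contribution of 50 to 0 lets Bao keep an extra 50 hours, but lowers the shared-equipment pool by 50, which costs Bao their own share of that drop: 5.1/8 × 50 = 31.87.
Net gain = 50 − 31.87 = 18.13. The private return per contributed unit (0.6375) is below 1, so free-riding is indeed the best response regardless of what the others do.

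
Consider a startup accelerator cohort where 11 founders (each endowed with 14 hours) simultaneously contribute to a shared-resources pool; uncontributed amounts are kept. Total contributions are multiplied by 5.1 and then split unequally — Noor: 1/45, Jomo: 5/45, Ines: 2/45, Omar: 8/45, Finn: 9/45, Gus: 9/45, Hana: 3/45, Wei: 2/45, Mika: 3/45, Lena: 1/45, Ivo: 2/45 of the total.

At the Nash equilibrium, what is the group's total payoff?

For player j, contributing a unit is worthwhile iff 5.1 × (j's share) ≥ 1, i.e. iff j's share is at least 0.1961.
The shares above 0.1961 belong to Finn and Gus, contributing 14 each; the remaining 9 contribute 0. Total contributed: 28.
The shared-resources pool pays out 5.1 × 28 = 142.80 in total (split across the unequal shares, but the aggregate is all that matters for the group sum).
The 9 free-riders keep 14 each, adding 126. Group total = 126 + 142.80 = 268.80.

268.80 hours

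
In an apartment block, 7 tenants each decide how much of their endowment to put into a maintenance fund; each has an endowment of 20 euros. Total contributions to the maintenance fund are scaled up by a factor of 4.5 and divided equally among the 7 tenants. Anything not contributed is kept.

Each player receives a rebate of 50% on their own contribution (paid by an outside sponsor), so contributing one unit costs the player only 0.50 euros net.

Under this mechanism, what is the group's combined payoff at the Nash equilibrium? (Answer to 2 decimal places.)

700.00 euros

The effective private return per unit is now (4.5/7) / 0.50 = 1.2857 > 1, so every player's dominant strategy flips to full contribution.
So the Nash equilibrium is full contribution by all 7; the group earns 7 × (20 × 0.50 + 4.5 × 20) = 700.00.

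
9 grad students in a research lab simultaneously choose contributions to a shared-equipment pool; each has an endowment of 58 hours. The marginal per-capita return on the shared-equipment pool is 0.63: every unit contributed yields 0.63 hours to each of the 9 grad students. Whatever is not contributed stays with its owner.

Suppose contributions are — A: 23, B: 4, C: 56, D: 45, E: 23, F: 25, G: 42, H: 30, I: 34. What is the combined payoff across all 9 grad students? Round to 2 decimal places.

1838.94 hours

Total contributed: 23 + 4 + 56 + 45 + 23 + 25 + 42 + 30 + 34 = 282; total kept: 9 × 58 − 282 = 240.
The shared-equipment pool pays out 0.63 × 9 × 282 = 1598.94 in aggregate.
Group total = 240 + 1598.94 = 1838.94.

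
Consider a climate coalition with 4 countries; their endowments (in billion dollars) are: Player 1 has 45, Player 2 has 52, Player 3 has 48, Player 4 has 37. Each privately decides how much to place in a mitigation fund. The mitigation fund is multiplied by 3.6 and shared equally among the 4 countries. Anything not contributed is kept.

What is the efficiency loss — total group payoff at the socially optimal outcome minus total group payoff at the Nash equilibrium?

473.20 billion dollars

The private return per contributed unit is 3.6/4 = 0.9000 < 1 for every player regardless of endowment, so the Nash equilibrium is zero contribution and the group total is Σ E_j = 45 + 52 + 48 + 37 = 182.
Each contributed unit returns 3.600 to the group, so the social optimum is full contribution by everyone: group total = 3.600 × 182 = 655.20.
Efficiency loss = (3.600 − 1) × 182 = 473.20.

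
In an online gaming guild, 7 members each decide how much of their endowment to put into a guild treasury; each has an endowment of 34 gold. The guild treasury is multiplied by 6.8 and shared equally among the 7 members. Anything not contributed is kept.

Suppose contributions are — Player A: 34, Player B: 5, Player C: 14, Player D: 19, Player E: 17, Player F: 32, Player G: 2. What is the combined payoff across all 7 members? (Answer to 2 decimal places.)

951.40 gold

Total contributed: 34 + 5 + 14 + 19 + 17 + 32 + 2 = 123; total kept: 7 × 34 − 123 = 115.
The guild treasury pays out 6.8 × 123 = 836.40 in aggregate.
Group total = 115 + 836.40 = 951.40.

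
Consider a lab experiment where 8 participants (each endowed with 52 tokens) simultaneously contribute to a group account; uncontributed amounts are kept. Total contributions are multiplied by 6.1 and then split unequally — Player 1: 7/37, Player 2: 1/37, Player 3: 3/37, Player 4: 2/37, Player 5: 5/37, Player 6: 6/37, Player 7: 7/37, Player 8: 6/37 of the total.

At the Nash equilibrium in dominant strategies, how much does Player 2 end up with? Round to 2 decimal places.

Player j's private return per contributed unit is 6.1 × (j's share). Contributing is weakly dominant for j when that share is at least 1/6.1 = 0.1639, and contributing 0 is dominant otherwise.
Player 1 and Player 7 are above the threshold, contributing 52 each; the remaining 6 contribute 0. Total contributed: 104.
Player 2 keeps 52 and receives 6.1 × 104 × 1/37 = 17.15 from the group account, for a payoff of 69.15.

69.15 tokens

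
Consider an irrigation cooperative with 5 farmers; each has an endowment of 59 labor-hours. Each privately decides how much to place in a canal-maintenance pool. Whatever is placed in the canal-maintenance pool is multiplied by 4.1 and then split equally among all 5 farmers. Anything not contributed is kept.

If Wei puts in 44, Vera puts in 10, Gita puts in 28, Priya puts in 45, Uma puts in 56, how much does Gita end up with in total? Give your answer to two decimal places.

Total contributed: 44 + 10 + 28 + 45 + 56 = 183.
Each receives 4.1 × 183 / 5 = 150.06 from the canal-maintenance pool.
Gita keeps 59 − 28 = 31, so Gita's payoff is 31 + 150.06 = 181.06.

181.06 labor-hours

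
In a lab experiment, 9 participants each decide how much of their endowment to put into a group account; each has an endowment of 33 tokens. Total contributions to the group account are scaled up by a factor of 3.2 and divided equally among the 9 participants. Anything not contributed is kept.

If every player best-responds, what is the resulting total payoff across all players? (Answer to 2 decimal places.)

Each contributed unit returns 3.2/9 = 0.3556 to its contributor — below 1 — so contributing 0 is dominant for every player. At the Nash equilibrium everyone keeps their 33, and the group total is 9 × 33 = 297.

297.00 tokens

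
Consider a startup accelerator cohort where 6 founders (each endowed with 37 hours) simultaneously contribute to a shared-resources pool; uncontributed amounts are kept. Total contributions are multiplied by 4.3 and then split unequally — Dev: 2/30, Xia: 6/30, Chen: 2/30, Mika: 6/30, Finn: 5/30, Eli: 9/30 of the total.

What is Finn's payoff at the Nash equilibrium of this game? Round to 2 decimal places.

Each unit j contributes comes back to j as 4.3 × (j's share), so j prefers to contribute only if that share exceeds 1/4.3 = 0.2326; otherwise keeping the unit dominates.
Eli alone (share 9/30) is above the threshold, contributing 37; the remaining 5 contribute 0. Total contributed: 37.
Finn keeps 37 and receives 4.3 × 37 × 5/30 = 26.52 from the shared-resources pool, for a payoff of 63.52.

63.52 hours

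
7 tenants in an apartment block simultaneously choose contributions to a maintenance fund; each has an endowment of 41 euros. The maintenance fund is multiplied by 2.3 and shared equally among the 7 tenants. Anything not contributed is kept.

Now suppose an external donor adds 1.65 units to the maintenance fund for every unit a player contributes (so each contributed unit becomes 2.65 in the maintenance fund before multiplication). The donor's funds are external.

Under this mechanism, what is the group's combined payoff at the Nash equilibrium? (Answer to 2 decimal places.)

Even with the mechanism, each unit contributed returns only 2.3 × 2.65 / 7 = 0.8707 per unit of net cost, so contributing nothing is still dominant.
At the Nash equilibrium no one contributes; group total payoff = 7 × 41 = 287.

287.00 euros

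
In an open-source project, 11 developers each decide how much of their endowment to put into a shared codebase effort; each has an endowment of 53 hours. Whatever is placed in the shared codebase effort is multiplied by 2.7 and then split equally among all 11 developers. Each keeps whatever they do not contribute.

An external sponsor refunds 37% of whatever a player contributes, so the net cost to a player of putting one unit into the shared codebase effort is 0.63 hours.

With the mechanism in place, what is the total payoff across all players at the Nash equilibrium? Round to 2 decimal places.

583.00 hours

The effective private return is (2.7/11) / 0.63 = 0.3896, which is still under 1, so the mechanism doesn't change anyone's dominant strategy: zero contribution.
At the Nash equilibrium no one contributes; group total payoff = 11 × 53 = 583.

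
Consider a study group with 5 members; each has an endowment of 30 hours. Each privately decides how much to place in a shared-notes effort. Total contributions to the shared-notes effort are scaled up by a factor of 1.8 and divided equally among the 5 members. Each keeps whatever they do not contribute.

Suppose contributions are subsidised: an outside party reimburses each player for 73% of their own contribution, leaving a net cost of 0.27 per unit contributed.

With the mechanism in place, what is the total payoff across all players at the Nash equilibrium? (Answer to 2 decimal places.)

379.50 hours

With the mechanism, a contributed unit returns (1.8/5) / 0.27 = 1.3333 per unit of net cost to the contributor — now above 1 — so contributing fully is weakly dominant for every player.
So the Nash equilibrium is full contribution by all 5; the group earns 5 × (30 × 0.73 + 1.8 × 30) = 379.50.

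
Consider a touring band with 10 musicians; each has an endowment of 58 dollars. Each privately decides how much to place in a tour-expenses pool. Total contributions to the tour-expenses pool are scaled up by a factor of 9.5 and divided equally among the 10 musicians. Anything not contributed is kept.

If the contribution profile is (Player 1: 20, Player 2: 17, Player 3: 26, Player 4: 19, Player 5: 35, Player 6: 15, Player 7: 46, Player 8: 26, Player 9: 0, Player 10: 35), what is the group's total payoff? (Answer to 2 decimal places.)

Total contributed: 20 + 17 + 26 + 19 + 35 + 15 + 46 + 26 + 0 + 35 = 239; total kept: 10 × 58 − 239 = 341.
The tour-expenses pool pays out 9.5 × 239 = 2270.50 in aggregate.
Group total = 341 + 2270.50 = 2611.50.

2611.50 dollars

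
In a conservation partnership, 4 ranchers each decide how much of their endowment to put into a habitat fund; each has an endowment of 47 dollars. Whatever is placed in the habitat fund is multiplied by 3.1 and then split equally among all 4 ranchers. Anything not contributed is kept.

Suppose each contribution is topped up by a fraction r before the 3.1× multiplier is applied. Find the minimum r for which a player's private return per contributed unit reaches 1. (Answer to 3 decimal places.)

0.290

With matching at rate r, one contributed unit becomes (1 + r) in the habitat fund and returns 3.1 × (1 + r) / 4 to the contributor.
Setting this equal to 1: 1 + r = 4/3.1 = 1.2903.
So the minimum matching rate is r = 1.2903 − 1 = 0.290.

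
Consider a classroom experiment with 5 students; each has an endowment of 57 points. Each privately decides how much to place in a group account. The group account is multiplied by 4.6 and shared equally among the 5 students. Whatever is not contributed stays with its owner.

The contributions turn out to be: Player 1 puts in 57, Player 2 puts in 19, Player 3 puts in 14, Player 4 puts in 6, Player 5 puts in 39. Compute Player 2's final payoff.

Total contributed: 57 + 19 + 14 + 6 + 39 = 135.
Each receives 4.6 × 135 / 5 = 124.20 from the group account.
Player 2 keeps 57 − 19 = 38, so Player 2's payoff is 38 + 124.20 = 162.20.

162.20 points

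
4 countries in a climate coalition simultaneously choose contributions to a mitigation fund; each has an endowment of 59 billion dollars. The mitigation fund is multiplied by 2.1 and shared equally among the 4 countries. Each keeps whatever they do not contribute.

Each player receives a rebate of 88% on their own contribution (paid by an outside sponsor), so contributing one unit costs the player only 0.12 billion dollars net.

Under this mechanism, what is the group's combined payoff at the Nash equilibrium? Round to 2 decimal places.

Under the mechanism each unit contributed yields (2.1/4) / 0.12 = 4.3750 back to its contributor per unit of net cost, which exceeds 1, making full contribution the dominant choice for everyone.
So the Nash equilibrium is full contribution by all 4; the group earns 4 × (59 × 0.88 + 2.1 × 59) = 703.28.

703.28 billion dollars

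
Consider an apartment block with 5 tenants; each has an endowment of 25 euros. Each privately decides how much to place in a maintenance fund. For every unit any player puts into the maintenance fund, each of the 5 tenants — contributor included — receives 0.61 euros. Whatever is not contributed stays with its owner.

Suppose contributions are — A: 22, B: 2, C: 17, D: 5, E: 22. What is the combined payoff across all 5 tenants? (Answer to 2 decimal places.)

Total contributed: 22 + 2 + 17 + 5 + 22 = 68; total kept: 5 × 25 − 68 = 57.
The maintenance fund pays out 0.61 × 5 × 68 = 207.40 in aggregate.
Group total = 57 + 207.40 = 264.40.

264.40 euros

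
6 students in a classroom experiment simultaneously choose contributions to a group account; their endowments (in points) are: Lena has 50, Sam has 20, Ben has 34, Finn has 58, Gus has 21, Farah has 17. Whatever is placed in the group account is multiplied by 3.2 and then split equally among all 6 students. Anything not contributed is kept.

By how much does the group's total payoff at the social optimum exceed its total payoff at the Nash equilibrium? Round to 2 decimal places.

440.00 points

The private return per contributed unit is 3.2/6 = 0.5333 < 1 for every player regardless of endowment, so the Nash equilibrium is zero contribution and the group total is Σ E_j = 50 + 20 + 34 + 58 + 21 + 17 = 200.
Each contributed unit returns 3.200 to the group, so the social optimum is full contribution by everyone: group total = 3.200 × 200 = 640.00.
Efficiency loss = (3.200 − 1) × 200 = 440.00.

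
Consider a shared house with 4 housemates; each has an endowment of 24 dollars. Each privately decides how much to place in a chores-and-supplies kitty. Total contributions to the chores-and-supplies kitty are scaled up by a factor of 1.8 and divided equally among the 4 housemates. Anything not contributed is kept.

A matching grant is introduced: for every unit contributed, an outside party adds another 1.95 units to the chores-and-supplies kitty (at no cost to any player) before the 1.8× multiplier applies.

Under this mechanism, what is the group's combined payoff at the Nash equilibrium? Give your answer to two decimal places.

Under the mechanism each unit contributed yields 1.8 × 2.95 / 4 = 1.3275 back to its contributor per unit of net cost, which exceeds 1, making full contribution the dominant choice for everyone.
So the Nash equilibrium is full contribution by all 4; the group earns 1.8 × 2.95 × 96 = 509.76.

509.76 dollars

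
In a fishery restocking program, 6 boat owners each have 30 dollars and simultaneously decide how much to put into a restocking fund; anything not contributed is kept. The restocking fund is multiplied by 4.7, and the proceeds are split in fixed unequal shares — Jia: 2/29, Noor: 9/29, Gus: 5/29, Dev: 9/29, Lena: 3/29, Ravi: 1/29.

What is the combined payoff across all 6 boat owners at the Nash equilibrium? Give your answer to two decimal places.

402.00 dollars

Player j's private return per contributed unit is 4.7 × (j's share). Contributing is weakly dominant for j when that share is at least 1/4.7 = 0.2128, and contributing 0 is dominant otherwise.
Noor and Dev are above the threshold, contributing 30 each; the remaining 4 contribute 0. Total contributed: 60.
The restocking fund pays out 4.7 × 60 = 282.00 in total (split across the unequal shares, but the aggregate is all that matters for the group sum).
The 4 free-riders keep 30 each, adding 120. Group total = 120 + 282.00 = 402.00.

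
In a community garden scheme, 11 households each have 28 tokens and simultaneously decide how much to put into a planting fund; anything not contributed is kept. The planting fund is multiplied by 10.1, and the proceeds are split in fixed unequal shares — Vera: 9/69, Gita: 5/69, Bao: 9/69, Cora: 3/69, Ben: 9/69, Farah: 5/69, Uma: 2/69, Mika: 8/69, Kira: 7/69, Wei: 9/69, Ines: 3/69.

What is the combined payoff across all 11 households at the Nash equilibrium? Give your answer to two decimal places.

1836.80 tokens

A player with share s gets back 10.1·s per unit contributed, so full contribution is dominant for anyone with s > 1/10.1 = 0.0990 and zero contribution is dominant for anyone below.
Vera, Bao, Ben, Mika, Kira and Wei clear that bar, contributing 28 each; the remaining 5 contribute 0. Total contributed: 168.
The planting fund pays out 10.1 × 168 = 1696.80 in total (split across the unequal shares, but the aggregate is all that matters for the group sum).
The 5 free-riders keep 28 each, adding 140. Group total = 140 + 1696.80 = 1836.80.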